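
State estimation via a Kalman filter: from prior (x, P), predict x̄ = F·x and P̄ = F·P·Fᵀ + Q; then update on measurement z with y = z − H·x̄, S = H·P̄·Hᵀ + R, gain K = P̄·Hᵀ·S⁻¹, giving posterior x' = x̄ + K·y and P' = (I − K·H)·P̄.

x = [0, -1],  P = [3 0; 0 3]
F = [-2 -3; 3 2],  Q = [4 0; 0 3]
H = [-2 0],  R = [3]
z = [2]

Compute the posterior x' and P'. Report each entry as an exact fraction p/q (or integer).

x̄ = F·x = [3, -2]
P̄ = F·P·Fᵀ + Q = [43 -36; -36 42]
y = z − H·x̄ = [8]
S = H·P̄·Hᵀ + R = [175]
K = P̄·Hᵀ·S⁻¹ = [-86/175; 72/175]
x' = x̄ + K·y = [-163/175, 226/175]
P' = (I − K·H)·P̄ = [129/175 -108/175; -108/175 2166/175]

x' = [-163/175, 226/175]
P' = [129/175 -108/175; -108/175 2166/175]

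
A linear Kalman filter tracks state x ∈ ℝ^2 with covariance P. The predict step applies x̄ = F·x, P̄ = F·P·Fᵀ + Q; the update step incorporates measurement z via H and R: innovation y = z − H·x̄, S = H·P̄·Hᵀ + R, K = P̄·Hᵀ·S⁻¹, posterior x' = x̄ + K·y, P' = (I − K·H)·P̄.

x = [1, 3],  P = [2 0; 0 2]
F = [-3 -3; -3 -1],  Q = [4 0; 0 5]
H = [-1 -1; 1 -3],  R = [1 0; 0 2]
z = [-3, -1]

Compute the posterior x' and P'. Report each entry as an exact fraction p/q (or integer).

x̄ = F·x = [-12, -6]
P̄ = F·P·Fᵀ + Q = [40 24; 24 25]
y = z − H·x̄ = [-21, -7]
S = H·P̄·Hᵀ + R = [114 83; 83 123]
K = P̄·Hᵀ·S⁻¹ = [-5216/7133 1664/7133; -1794/7133 -1747/7133]
x' = x̄ + K·y = [1756/1019, 1015/1019]
P' = (I − K·H)·P̄ = [4744/7133 472/7133; 472/7133 1322/7133]

x' = [1756/1019, 1015/1019]
P' = [4744/7133 472/7133; 472/7133 1322/7133]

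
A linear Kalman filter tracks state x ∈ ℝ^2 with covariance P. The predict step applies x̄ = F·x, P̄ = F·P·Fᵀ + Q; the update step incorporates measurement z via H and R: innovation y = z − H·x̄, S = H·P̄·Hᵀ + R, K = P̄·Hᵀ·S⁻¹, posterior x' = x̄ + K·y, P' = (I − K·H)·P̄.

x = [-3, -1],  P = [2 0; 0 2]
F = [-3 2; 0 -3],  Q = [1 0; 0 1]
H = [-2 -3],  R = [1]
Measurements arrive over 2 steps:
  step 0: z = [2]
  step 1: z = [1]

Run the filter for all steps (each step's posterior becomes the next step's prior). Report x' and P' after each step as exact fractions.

step 0: x̄ = F·x = [7, 3]
step 0: P̄ = F·P·Fᵀ + Q = [27 -12; -12 19]
step 0: y = z − H·x̄ = [25]
step 0: S = H·P̄·Hᵀ + R = [136]
step 0: K = P̄·Hᵀ·S⁻¹ = [-9/68; -33/136]
step 0: x' = x̄ + K·y = [251/68, -417/136]
step 0: P' = (I − K·H)·P̄ = [837/34 -1113/68; -1113/68 1495/136]
step 1: x̄ = F·x = [-585/34, 1251/136]
step 1: P̄ = F·P·Fᵀ + Q = [7870/17 -7251/34; -7251/34 13591/136]
step 1: y = z − H·x̄ = [-791/136]
step 1: S = H·P̄·Hᵀ + R = [26247/136]
step 1: K = P̄·Hᵀ·S⁻¹ = [-38908/26247; 5745/8749]
step 1: x' = x̄ + K·y = [-225307/26247, 47064/8749]
step 1: P' = (I − K·H)·P̄ = [1019696/26247 -222276/8749; -222276/8749 146269/8749]

step 0: x' = [251/68, -417/136], P' = [837/34 -1113/68; -1113/68 1495/136]
step 1: x' = [-225307/26247, 47064/8749], P' = [1019696/26247 -222276/8749; -222276/8749 146269/8749]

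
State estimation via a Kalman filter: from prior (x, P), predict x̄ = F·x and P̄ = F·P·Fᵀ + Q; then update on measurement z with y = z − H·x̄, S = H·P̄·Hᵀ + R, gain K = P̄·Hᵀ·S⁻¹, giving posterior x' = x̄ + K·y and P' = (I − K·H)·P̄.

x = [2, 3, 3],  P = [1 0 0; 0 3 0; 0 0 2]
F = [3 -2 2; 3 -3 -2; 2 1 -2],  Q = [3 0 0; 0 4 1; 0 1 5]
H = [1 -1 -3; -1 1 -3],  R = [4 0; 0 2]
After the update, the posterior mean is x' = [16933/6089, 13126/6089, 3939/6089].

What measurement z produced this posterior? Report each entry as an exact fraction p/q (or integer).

z = [-2, -2]

x̄ = F·x = [6, -9, 1]
P̄ = F·P·Fᵀ + Q = [32 19 -8; 19 48 6; -8 6 20]
S = H·P̄·Hᵀ + R = [310 138; 138 140]
K = P̄·Hᵀ·S⁻¹ = [1831/12178 -424/6089; -4049/12178 2474/6089; -1003/6089 -1012/6089]
x' − x̄ = [-19601/6089, 67927/6089, -2150/6089] = K·y
y = (KᵀK)⁻¹·Kᵀ·(x' − x̄) = [-14, 16]
z = y + H·x̄ = [-14, 16] + [12, -18] = [-2, -2]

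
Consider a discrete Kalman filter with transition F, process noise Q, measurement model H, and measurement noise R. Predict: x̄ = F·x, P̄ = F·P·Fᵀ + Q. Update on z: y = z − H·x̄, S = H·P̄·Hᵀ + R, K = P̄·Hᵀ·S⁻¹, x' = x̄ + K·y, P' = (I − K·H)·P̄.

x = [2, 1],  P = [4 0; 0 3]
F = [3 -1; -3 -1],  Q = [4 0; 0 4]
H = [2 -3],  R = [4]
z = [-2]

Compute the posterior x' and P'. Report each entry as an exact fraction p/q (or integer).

x' = [-1310/959, -278/959]
P' = [7012/959 4428/959; 4428/959 3212/959]

x̄ = F·x = [5, -7]
P̄ = F·P·Fᵀ + Q = [43 -33; -33 43]
y = z − H·x̄ = [-33]
S = H·P̄·Hᵀ + R = [959]
K = P̄·Hᵀ·S⁻¹ = [185/959; -195/959]
x' = x̄ + K·y = [-1310/959, -278/959]
P' = (I − K·H)·P̄ = [7012/959 4428/959; 4428/959 3212/959]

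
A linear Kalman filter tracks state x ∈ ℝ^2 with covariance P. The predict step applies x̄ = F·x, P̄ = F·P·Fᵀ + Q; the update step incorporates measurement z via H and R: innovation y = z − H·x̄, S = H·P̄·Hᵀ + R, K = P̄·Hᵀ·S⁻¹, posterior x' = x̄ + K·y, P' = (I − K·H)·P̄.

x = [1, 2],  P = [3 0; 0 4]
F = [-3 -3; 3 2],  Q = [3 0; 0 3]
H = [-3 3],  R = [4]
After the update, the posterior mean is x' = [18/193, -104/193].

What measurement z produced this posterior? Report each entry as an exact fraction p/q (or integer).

x̄ = F·x = [-9, 7]
P̄ = F·P·Fᵀ + Q = [66 -51; -51 46]
S = H·P̄·Hᵀ + R = [1930]
K = P̄·Hᵀ·S⁻¹ = [-351/1930; 291/1930]
x' − x̄ = [1755/193, -1455/193] = K·y
y = (KᵀK)⁻¹·Kᵀ·(x' − x̄) = [-50]
z = y + H·x̄ = [-50] + [48] = [-2]

z = [-2]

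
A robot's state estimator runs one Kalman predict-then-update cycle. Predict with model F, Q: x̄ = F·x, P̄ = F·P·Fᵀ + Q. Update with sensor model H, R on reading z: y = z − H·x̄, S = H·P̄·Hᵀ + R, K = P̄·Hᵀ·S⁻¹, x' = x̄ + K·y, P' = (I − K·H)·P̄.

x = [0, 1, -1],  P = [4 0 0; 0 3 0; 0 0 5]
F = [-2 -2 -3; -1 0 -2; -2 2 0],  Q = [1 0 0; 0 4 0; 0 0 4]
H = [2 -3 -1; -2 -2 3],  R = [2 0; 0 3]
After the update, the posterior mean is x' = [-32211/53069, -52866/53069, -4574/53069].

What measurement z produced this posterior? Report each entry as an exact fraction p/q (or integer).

z = [2, 3]

x̄ = F·x = [1, 2, 2]
P̄ = F·P·Fᵀ + Q = [74 38 4; 38 28 8; 4 8 32]
S = H·P̄·Hᵀ + R = [158 -172; -172 859]
K = P̄·Hᵀ·S⁻¹ = [-5347/53069 -14168/53069; -16160/53069 -9908/53069; -14424/53069 1560/53069]
x' − x̄ = [-85280/53069, -159004/53069, -110712/53069] = K·y
y = (KᵀK)⁻¹·Kᵀ·(x' − x̄) = [8, 3]
z = y + H·x̄ = [8, 3] + [-6, 0] = [2, 3]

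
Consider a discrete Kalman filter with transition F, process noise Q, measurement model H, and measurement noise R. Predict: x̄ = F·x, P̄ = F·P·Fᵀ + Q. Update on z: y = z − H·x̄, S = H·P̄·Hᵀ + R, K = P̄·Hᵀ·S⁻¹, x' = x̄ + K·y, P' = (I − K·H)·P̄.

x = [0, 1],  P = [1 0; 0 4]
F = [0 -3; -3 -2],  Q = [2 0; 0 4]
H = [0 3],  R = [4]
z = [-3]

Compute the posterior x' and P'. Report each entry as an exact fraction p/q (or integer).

x' = [-579/265, -269/265]
P' = [4886/265 96/265; 96/265 116/265]

x̄ = F·x = [-3, -2]
P̄ = F·P·Fᵀ + Q = [38 24; 24 29]
y = z − H·x̄ = [3]
S = H·P̄·Hᵀ + R = [265]
K = P̄·Hᵀ·S⁻¹ = [72/265; 87/265]
x' = x̄ + K·y = [-579/265, -269/265]
P' = (I − K·H)·P̄ = [4886/265 96/265; 96/265 116/265]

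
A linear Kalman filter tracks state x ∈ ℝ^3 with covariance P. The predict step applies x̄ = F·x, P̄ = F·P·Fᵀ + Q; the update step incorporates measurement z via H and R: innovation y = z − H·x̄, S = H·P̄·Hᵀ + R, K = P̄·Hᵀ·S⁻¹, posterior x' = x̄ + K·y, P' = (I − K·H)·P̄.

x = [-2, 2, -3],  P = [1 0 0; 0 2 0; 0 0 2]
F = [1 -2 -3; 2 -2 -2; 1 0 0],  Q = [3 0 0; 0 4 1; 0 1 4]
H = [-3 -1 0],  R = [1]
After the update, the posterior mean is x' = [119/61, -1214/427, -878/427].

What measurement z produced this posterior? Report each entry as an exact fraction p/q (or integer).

z = [-3]

x̄ = F·x = [3, -2, -2]
P̄ = F·P·Fᵀ + Q = [30 22 1; 22 24 3; 1 3 5]
S = H·P̄·Hᵀ + R = [427]
K = P̄·Hᵀ·S⁻¹ = [-16/61; -90/427; -6/427]
x' − x̄ = [-64/61, -360/427, -24/427] = K·y
y = (KᵀK)⁻¹·Kᵀ·(x' − x̄) = [4]
z = y + H·x̄ = [4] + [-7] = [-3]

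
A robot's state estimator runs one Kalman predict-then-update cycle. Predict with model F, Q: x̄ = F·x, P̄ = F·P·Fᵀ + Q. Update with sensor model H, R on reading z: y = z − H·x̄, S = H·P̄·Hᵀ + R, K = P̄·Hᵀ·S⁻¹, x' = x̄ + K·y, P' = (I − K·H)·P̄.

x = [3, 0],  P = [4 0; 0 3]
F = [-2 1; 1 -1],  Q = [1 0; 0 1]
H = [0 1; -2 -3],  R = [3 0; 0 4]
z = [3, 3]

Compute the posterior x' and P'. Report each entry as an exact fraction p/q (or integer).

x' = [-6, 3]
P' = [1449/260 -417/130; -417/130 141/65]

x̄ = F·x = [-6, 3]
P̄ = F·P·Fᵀ + Q = [20 -11; -11 8]
y = z − H·x̄ = [0, 0]
S = H·P̄·Hᵀ + R = [11 -2; -2 24]
K = P̄·Hᵀ·S⁻¹ = [-139/130 -99/260; 47/65 -3/130]
x' = x̄ + K·y = [-6, 3]
P' = (I − K·H)·P̄ = [1449/260 -417/130; -417/130 141/65]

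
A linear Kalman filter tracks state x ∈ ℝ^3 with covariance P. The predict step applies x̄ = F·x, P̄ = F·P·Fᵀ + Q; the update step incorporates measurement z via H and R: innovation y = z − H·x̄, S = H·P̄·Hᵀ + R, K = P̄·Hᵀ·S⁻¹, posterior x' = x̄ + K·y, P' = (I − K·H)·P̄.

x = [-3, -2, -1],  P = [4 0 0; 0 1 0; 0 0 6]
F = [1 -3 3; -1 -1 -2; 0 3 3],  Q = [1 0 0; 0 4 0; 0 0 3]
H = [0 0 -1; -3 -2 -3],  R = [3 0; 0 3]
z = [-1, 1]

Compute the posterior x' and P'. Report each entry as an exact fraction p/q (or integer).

x̄ = F·x = [0, 7, -9]
P̄ = F·P·Fᵀ + Q = [68 -37 45; -37 33 -39; 45 -39 66]
y = z − H·x̄ = [-10, -12]
S = H·P̄·Hᵀ + R = [69 255; 255 1239]
K = P̄·Hᵀ·S⁻¹ = [1970/3411 -1135/3411; 779/2274 137/2274; -1861/2274 -85/2274]
x' = x̄ + K·y = [-6080/3411, 3242/1137, -418/1137]
P' = (I − K·H)·P̄ = [19823/3411 -6389/1137 -1970/1137; -6389/1137 7489/758 -779/758; -1970/1137 -779/758 1861/758]

x' = [-6080/3411, 3242/1137, -418/1137]
P' = [19823/3411 -6389/1137 -1970/1137; -6389/1137 7489/758 -779/758; -1970/1137 -779/758 1861/758]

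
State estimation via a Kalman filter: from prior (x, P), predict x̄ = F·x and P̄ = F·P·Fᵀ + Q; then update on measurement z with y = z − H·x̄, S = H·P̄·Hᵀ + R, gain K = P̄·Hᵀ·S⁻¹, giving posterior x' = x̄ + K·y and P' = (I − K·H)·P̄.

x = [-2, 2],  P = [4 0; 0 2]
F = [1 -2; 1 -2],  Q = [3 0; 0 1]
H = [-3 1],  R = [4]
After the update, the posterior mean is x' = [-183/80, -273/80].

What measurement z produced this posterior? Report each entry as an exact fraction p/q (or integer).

x̄ = F·x = [-6, -6]
P̄ = F·P·Fᵀ + Q = [15 12; 12 13]
S = H·P̄·Hᵀ + R = [80]
K = P̄·Hᵀ·S⁻¹ = [-33/80; -23/80]
x' − x̄ = [297/80, 207/80] = K·y
y = (KᵀK)⁻¹·Kᵀ·(x' − x̄) = [-9]
z = y + H·x̄ = [-9] + [12] = [3]

z = [3]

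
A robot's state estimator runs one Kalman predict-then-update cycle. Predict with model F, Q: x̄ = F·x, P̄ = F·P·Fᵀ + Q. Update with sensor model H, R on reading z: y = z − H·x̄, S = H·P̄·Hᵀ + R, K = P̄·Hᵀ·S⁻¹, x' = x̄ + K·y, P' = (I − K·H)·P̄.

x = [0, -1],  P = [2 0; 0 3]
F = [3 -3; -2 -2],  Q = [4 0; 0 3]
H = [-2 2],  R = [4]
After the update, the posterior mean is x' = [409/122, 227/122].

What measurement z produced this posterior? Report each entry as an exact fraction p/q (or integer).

x̄ = F·x = [3, 2]
P̄ = F·P·Fᵀ + Q = [49 6; 6 23]
S = H·P̄·Hᵀ + R = [244]
K = P̄·Hᵀ·S⁻¹ = [-43/122; 17/122]
x' − x̄ = [43/122, -17/122] = K·y
y = (KᵀK)⁻¹·Kᵀ·(x' − x̄) = [-1]
z = y + H·x̄ = [-1] + [-2] = [-3]

z = [-3]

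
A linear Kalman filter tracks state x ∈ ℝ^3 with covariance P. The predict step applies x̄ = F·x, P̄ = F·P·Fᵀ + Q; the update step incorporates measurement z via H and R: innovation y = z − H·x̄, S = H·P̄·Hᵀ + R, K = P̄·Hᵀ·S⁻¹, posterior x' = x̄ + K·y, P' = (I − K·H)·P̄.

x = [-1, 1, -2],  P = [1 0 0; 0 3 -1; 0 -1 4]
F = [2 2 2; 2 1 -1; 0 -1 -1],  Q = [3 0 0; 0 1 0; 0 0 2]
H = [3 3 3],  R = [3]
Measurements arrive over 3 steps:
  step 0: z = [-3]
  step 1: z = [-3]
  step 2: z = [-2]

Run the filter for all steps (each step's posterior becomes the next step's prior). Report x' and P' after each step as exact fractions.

step 0: x' = [-355/103, 154/103, 97/103], P' = [1698/103 -763/103 -916/103; -763/103 575/103 205/103; -916/103 205/103 709/103]
step 1: x' = [-92971/53737, 11596/53737, 26629/53737], P' = [224014/53737 -125217/53737 -98268/53737; -125217/53737 187430/53737 -50226/53737; -98268/53737 -50226/53737 153856/53737]
step 2: x' = [-12598518/8012419, -54763/8012419, 6998801/8012419], P' = [32157862/8012419 -18109971/8012419 -13834500/8012419; -18109971/8012419 27688274/8012419 -7865806/8012419; -13834500/8012419 -7865806/8012419 22427312/8012419]

step 0: x̄ = F·x = [-4, 1, 1]
step 0: P̄ = F·P·Fᵀ + Q = [27 2 -10; 2 14 1; -10 1 7]
step 0: y = z − H·x̄ = [3]
step 0: S = H·P̄·Hᵀ + R = [309]
step 0: K = P̄·Hᵀ·S⁻¹ = [19/103; 17/103; -2/103]
step 0: x' = x̄ + K·y = [-355/103, 154/103, 97/103]
step 0: P' = (I − K·H)·P̄ = [1698/103 -763/103 -916/103; -763/103 575/103 205/103; -916/103 205/103 709/103]
step 1: x̄ = F·x = [-208/103, -653/103, -251/103]
step 1: P̄ = F·P·Fᵀ + Q = [445/103 114/103 -30/103; 114/103 8381/103 3492/103; -30/103 3492/103 1900/103]
step 1: y = z − H·x̄ = [3027/103]
step 1: S = H·P̄·Hᵀ + R = [161211/103]
step 1: K = P̄·Hᵀ·S⁻¹ = [529/53737; 11987/53737; 5362/53737]
step 1: x' = x̄ + K·y = [-92971/53737, 11596/53737, 26629/53737]
step 1: P' = (I − K·H)·P̄ = [224014/53737 -125217/53737 -98268/53737; -125217/53737 187430/53737 -50226/53737; -98268/53737 -50226/53737 153856/53737]
step 2: x̄ = F·x = [-109492/53737, -200975/53737, -38225/53737]
step 2: P̄ = F·P·Fᵀ + Q = [232723/53737 15366/53737 -34698/53737; 15366/53737 1283735/53737 413396/53737; -34698/53737 413396/53737 348308/53737]
step 2: y = z − H·x̄ = [938602/53737]
step 2: S = H·P̄·Hᵀ + R = [24037257/53737]
step 2: K = P̄·Hᵀ·S⁻¹ = [213391/8012419; 1712497/8012419; 727006/8012419]
step 2: x' = x̄ + K·y = [-12598518/8012419, -54763/8012419, 6998801/8012419]
step 2: P' = (I − K·H)·P̄ = [32157862/8012419 -18109971/8012419 -13834500/8012419; -18109971/8012419 27688274/8012419 -7865806/8012419; -13834500/8012419 -7865806/8012419 22427312/8012419]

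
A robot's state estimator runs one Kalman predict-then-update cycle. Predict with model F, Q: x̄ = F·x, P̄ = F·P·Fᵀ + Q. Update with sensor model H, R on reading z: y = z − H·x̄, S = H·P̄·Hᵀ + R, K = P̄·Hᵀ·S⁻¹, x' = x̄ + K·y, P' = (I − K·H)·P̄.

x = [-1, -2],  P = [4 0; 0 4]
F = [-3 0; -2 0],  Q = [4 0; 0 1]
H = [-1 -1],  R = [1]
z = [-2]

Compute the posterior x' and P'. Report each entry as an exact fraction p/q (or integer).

x' = [63/53, 89/106]
P' = [72/53 -40/53; -40/53 121/106]

x̄ = F·x = [3, 2]
P̄ = F·P·Fᵀ + Q = [40 24; 24 17]
y = z − H·x̄ = [3]
S = H·P̄·Hᵀ + R = [106]
K = P̄·Hᵀ·S⁻¹ = [-32/53; -41/106]
x' = x̄ + K·y = [63/53, 89/106]
P' = (I − K·H)·P̄ = [72/53 -40/53; -40/53 121/106]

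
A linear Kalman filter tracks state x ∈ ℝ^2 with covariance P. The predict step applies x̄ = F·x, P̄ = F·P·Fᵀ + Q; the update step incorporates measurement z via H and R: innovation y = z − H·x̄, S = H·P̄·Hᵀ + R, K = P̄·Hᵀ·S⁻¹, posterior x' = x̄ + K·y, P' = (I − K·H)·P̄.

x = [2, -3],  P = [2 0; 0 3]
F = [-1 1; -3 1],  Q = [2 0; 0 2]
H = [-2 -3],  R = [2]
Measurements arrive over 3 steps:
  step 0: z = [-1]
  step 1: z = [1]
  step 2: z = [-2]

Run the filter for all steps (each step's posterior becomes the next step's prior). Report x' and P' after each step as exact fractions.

step 0: x' = [-167/345, 67/115], P' = [734/345 -154/115; -154/115 122/115]
step 1: x' = [-879/39611, -24173/79222], P' = [58858/39611 -36126/39611; -36126/39611 30773/39611]
step 2: x' = [1375364/12974111, 7645841/12974111], P' = [19272626/12974111 -11823242/12974111; -11823242/12974111 10064242/12974111]

step 0: x̄ = F·x = [-5, -9]
step 0: P̄ = F·P·Fᵀ + Q = [7 9; 9 23]
step 0: y = z − H·x̄ = [-38]
step 0: S = H·P̄·Hᵀ + R = [345]
step 0: K = P̄·Hᵀ·S⁻¹ = [-41/345; -29/115]
step 0: x' = x̄ + K·y = [-167/345, 67/115]
step 0: P' = (I − K·H)·P̄ = [734/345 -154/115; -154/115 122/115]
step 1: x̄ = F·x = [16/15, 234/115]
step 1: P̄ = F·P·Fᵀ + Q = [118/15 64/5; 64/5 3478/115]
step 1: y = z − H·x̄ = [3187/345]
step 1: S = H·P̄·Hᵀ + R = [158444/345]
step 1: K = P̄·Hᵀ·S⁻¹ = [-4669/39611; -20067/79222]
step 1: x' = x̄ + K·y = [-879/39611, -24173/79222]
step 1: P' = (I − K·H)·P̄ = [58858/39611 -36126/39611; -36126/39611 30773/39611]
step 2: x̄ = F·x = [-22415/79222, -18899/79222]
step 2: P̄ = F·P·Fᵀ + Q = [241105/39611 351851/39611; 351851/39611 856473/39611]
step 2: y = z − H·x̄ = [-259971/79222]
step 2: S = H·P̄·Hᵀ + R = [12974111/39611]
step 2: K = P̄·Hᵀ·S⁻¹ = [-1537763/12974111; -3273121/12974111]
step 2: x' = x̄ + K·y = [1375364/12974111, 7645841/12974111]
step 2: P' = (I − K·H)·P̄ = [19272626/12974111 -11823242/12974111; -11823242/12974111 10064242/12974111]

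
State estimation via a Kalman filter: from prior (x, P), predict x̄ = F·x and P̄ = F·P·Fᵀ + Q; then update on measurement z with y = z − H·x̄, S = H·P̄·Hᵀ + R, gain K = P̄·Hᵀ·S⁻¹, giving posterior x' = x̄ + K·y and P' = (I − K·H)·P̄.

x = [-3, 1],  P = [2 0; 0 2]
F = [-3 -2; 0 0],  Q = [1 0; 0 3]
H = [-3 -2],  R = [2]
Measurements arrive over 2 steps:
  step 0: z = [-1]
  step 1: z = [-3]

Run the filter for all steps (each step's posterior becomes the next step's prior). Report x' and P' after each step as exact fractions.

step 0: x̄ = F·x = [7, 0]
step 0: P̄ = F·P·Fᵀ + Q = [27 0; 0 3]
step 0: y = z − H·x̄ = [20]
step 0: S = H·P̄·Hᵀ + R = [257]
step 0: K = P̄·Hᵀ·S⁻¹ = [-81/257; -6/257]
step 0: x' = x̄ + K·y = [179/257, -120/257]
step 0: P' = (I − K·H)·P̄ = [378/257 -486/257; -486/257 735/257]
step 1: x̄ = F·x = [-297/257, 0]
step 1: P̄ = F·P·Fᵀ + Q = [767/257 0; 0 3]
step 1: y = z − H·x̄ = [-1662/257]
step 1: S = H·P̄·Hᵀ + R = [10501/257]
step 1: K = P̄·Hᵀ·S⁻¹ = [-2301/10501; -1542/10501]
step 1: x' = x̄ + K·y = [2745/10501, 9972/10501]
step 1: P' = (I − K·H)·P̄ = [10738/10501 -13806/10501; -13806/10501 22251/10501]

step 0: x' = [179/257, -120/257], P' = [378/257 -486/257; -486/257 735/257]
step 1: x' = [2745/10501, 9972/10501], P' = [10738/10501 -13806/10501; -13806/10501 22251/10501]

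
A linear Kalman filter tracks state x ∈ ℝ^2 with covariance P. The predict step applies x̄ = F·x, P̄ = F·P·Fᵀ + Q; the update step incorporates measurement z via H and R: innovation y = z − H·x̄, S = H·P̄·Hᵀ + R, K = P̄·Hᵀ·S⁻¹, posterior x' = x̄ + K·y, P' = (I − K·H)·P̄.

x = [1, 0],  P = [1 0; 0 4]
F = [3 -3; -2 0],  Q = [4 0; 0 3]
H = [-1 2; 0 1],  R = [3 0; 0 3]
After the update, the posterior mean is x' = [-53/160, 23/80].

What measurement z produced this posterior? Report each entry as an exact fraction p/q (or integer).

x̄ = F·x = [3, -2]
P̄ = F·P·Fᵀ + Q = [49 -6; -6 7]
S = H·P̄·Hᵀ + R = [104 20; 20 10]
K = P̄·Hᵀ·S⁻¹ = [-49/64 149/160; 3/32 41/80]
x' − x̄ = [-533/160, 183/80] = K·y
y = (KᵀK)⁻¹·Kᵀ·(x' − x̄) = [8, 3]
z = y + H·x̄ = [8, 3] + [-7, -2] = [1, 1]

z = [1, 1]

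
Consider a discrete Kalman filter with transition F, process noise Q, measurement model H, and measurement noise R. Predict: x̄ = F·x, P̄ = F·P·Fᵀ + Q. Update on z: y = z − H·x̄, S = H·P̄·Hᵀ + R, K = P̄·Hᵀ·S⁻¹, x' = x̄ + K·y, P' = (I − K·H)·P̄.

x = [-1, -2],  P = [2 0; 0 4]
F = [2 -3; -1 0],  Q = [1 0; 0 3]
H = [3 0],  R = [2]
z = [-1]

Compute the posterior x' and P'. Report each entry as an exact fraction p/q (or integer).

x' = [-127/407, 563/407]
P' = [90/407 -8/407; -8/407 1891/407]

x̄ = F·x = [4, 1]
P̄ = F·P·Fᵀ + Q = [45 -4; -4 5]
y = z − H·x̄ = [-13]
S = H·P̄·Hᵀ + R = [407]
K = P̄·Hᵀ·S⁻¹ = [135/407; -12/407]
x' = x̄ + K·y = [-127/407, 563/407]
P' = (I − K·H)·P̄ = [90/407 -8/407; -8/407 1891/407]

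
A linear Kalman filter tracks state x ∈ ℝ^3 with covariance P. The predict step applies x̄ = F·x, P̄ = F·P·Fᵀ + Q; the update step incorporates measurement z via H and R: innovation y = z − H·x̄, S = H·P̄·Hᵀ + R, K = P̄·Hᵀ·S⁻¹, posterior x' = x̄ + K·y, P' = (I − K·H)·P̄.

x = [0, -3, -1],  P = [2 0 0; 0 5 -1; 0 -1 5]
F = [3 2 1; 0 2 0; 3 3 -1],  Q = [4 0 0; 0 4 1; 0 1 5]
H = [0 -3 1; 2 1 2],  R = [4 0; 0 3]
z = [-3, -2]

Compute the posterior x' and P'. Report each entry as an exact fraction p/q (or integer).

x' = [-77603/47973, 28867/31982, 12817/95946]
P' = [434375/47973 -41378/15991 -358994/47973; -41378/15991 35619/31982 69301/31982; -358994/47973 69301/31982 652609/95946]

x̄ = F·x = [-7, -6, -8]
P̄ = F·P·Fᵀ + Q = [43 18 42; 18 24 33; 42 33 79]
y = z − H·x̄ = [-13, 34]
S = H·P̄·Hᵀ + R = [101 -103; -103 1055]
K = P̄·Hᵀ·S⁻¹ = [3352/47973 8876/47973; -9389/31982 2903/31982; 7225/95946 25715/95946]
x' = x̄ + K·y = [-77603/47973, 28867/31982, 12817/95946]
P' = (I − K·H)·P̄ = [434375/47973 -41378/15991 -358994/47973; -41378/15991 35619/31982 69301/31982; -358994/47973 69301/31982 652609/95946]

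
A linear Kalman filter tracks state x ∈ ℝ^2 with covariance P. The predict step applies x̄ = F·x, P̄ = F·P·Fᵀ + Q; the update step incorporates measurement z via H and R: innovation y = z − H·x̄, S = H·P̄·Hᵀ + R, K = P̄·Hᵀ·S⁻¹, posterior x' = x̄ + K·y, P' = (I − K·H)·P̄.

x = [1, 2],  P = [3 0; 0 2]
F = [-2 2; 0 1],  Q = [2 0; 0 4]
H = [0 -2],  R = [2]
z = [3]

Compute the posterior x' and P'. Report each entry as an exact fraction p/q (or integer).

x' = [-2/13, -16/13]
P' = [254/13 4/13; 4/13 6/13]

x̄ = F·x = [2, 2]
P̄ = F·P·Fᵀ + Q = [22 4; 4 6]
y = z − H·x̄ = [7]
S = H·P̄·Hᵀ + R = [26]
K = P̄·Hᵀ·S⁻¹ = [-4/13; -6/13]
x' = x̄ + K·y = [-2/13, -16/13]
P' = (I − K·H)·P̄ = [254/13 4/13; 4/13 6/13]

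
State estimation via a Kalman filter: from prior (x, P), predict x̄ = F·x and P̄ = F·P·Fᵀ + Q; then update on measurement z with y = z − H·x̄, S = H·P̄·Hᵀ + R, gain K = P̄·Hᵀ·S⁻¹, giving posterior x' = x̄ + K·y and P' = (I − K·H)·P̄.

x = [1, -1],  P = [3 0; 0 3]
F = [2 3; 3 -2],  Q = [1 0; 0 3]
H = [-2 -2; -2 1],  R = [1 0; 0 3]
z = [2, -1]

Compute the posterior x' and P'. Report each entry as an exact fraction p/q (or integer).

x̄ = F·x = [-1, 5]
P̄ = F·P·Fᵀ + Q = [40 0; 0 42]
y = z − H·x̄ = [10, -8]
S = H·P̄·Hᵀ + R = [329 76; 76 205]
K = P̄·Hᵀ·S⁻¹ = [-10320/61669 -20240/61669; -20412/61669 20202/61669]
x' = x̄ + K·y = [-2949/61669, -57391/61669]
P' = (I − K·H)·P̄ = [21960/61669 -16800/61669; -16800/61669 27006/61669]

x' = [-2949/61669, -57391/61669]
P' = [21960/61669 -16800/61669; -16800/61669 27006/61669]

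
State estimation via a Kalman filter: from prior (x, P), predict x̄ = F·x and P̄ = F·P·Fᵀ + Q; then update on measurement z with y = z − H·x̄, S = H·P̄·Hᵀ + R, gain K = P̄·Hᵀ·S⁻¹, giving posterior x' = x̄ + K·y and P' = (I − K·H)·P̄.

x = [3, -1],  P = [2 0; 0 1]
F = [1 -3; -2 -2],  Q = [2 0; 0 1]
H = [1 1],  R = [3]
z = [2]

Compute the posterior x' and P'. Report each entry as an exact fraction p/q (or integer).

x̄ = F·x = [6, -4]
P̄ = F·P·Fᵀ + Q = [13 2; 2 13]
y = z − H·x̄ = [0]
S = H·P̄·Hᵀ + R = [33]
K = P̄·Hᵀ·S⁻¹ = [5/11; 5/11]
x' = x̄ + K·y = [6, -4]
P' = (I − K·H)·P̄ = [68/11 -53/11; -53/11 68/11]

x' = [6, -4]
P' = [68/11 -53/11; -53/11 68/11]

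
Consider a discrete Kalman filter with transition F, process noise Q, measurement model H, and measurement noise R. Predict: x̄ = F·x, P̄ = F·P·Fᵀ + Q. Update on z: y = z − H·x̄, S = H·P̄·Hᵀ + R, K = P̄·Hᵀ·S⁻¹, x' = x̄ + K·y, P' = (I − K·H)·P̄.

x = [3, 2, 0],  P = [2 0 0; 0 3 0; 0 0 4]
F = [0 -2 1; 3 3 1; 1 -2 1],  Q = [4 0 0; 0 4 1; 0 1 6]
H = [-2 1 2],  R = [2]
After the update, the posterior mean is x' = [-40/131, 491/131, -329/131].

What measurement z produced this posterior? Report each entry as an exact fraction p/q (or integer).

z = [-1]

x̄ = F·x = [-4, 15, -1]
P̄ = F·P·Fᵀ + Q = [20 -14 16; -14 53 -7; 16 -7 24]
S = H·P̄·Hᵀ + R = [131]
K = P̄·Hᵀ·S⁻¹ = [-22/131; 67/131; 9/131]
x' − x̄ = [484/131, -1474/131, -198/131] = K·y
y = (KᵀK)⁻¹·Kᵀ·(x' − x̄) = [-22]
z = y + H·x̄ = [-22] + [21] = [-1]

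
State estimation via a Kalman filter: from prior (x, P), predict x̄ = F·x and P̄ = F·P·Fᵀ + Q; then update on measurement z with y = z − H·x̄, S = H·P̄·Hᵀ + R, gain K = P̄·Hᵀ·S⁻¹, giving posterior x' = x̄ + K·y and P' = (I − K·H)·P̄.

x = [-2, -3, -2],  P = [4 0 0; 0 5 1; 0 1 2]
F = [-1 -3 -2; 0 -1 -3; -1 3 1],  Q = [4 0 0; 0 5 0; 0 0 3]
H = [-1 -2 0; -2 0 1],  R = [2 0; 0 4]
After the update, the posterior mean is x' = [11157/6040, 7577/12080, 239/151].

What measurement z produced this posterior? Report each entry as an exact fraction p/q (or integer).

x̄ = F·x = [15, 9, -9]
P̄ = F·P·Fᵀ + Q = [73 38 -54; 38 34 -31; -54 -31 60]
S = H·P̄·Hᵀ + R = [363 414; 414 572]
K = P̄·Hᵀ·S⁻¹ = [-607/9060 -1819/6040; -8167/18120 1681/12080; -40/453 54/151]
x' − x̄ = [-79443/6040, -101143/12080, 1598/151] = K·y
y = (KᵀK)⁻¹·Kᵀ·(x' − x̄) = [30, 37]
z = y + H·x̄ = [30, 37] + [-33, -39] = [-3, -2]

z = [-3, -2]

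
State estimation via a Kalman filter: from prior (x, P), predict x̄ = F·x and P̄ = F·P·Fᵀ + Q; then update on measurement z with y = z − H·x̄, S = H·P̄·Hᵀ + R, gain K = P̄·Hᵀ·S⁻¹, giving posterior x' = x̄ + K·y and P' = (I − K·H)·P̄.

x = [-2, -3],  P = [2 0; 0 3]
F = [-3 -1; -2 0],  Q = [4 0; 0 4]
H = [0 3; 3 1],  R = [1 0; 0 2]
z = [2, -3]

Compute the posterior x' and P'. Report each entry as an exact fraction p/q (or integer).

x̄ = F·x = [9, 4]
P̄ = F·P·Fᵀ + Q = [25 12; 12 12]
y = z − H·x̄ = [-10, -34]
S = H·P̄·Hᵀ + R = [109 144; 144 311]
K = P̄·Hᵀ·S⁻¹ = [-1332/13163 4299/13163; 4284/13163 48/13163]
x' = x̄ + K·y = [-14379/13163, 8180/13163]
P' = (I − K·H)·P̄ = [3014/13163 -444/13163; -444/13163 1428/13163]

x' = [-14379/13163, 8180/13163]
P' = [3014/13163 -444/13163; -444/13163 1428/13163]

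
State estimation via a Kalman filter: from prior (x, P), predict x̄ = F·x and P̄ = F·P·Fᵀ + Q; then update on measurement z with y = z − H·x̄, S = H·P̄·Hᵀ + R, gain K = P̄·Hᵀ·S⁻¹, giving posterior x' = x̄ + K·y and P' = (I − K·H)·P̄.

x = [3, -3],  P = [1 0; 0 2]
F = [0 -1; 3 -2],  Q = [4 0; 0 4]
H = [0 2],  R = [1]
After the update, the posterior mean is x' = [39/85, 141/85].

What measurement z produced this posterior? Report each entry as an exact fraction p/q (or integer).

x̄ = F·x = [3, 15]
P̄ = F·P·Fᵀ + Q = [6 4; 4 21]
S = H·P̄·Hᵀ + R = [85]
K = P̄·Hᵀ·S⁻¹ = [8/85; 42/85]
x' − x̄ = [-216/85, -1134/85] = K·y
y = (KᵀK)⁻¹·Kᵀ·(x' − x̄) = [-27]
z = y + H·x̄ = [-27] + [30] = [3]

z = [3]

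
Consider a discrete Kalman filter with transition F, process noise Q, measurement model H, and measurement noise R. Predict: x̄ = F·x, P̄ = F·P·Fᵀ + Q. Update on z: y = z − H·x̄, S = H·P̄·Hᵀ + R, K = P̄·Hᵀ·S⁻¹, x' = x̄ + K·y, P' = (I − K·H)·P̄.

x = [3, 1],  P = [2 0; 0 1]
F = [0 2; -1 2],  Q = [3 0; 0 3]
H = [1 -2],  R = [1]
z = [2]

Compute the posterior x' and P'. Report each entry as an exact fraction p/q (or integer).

x̄ = F·x = [2, -1]
P̄ = F·P·Fᵀ + Q = [7 4; 4 9]
y = z − H·x̄ = [-2]
S = H·P̄·Hᵀ + R = [28]
K = P̄·Hᵀ·S⁻¹ = [-1/28; -1/2]
x' = x̄ + K·y = [29/14, 0]
P' = (I − K·H)·P̄ = [195/28 7/2; 7/2 2]

x' = [29/14, 0]
P' = [195/28 7/2; 7/2 2]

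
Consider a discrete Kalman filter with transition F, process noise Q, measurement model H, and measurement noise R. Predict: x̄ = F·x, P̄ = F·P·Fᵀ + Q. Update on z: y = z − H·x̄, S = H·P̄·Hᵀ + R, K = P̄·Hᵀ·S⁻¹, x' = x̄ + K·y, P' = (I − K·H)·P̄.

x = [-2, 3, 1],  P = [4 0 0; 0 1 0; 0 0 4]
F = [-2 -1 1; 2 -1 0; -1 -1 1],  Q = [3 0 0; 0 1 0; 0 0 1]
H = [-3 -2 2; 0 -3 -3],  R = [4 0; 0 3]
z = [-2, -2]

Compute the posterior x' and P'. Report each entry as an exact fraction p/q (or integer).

x̄ = F·x = [2, -7, 0]
P̄ = F·P·Fᵀ + Q = [24 -15 13; -15 18 -7; 13 -7 10]
y = z − H·x̄ = [-10, -23]
S = H·P̄·Hᵀ + R = [52 30; 30 129]
K = P̄·Hᵀ·S⁻¹ = [-17/44 3/22; 115/1936 -261/968; -125/1936 -53/968]
x' = x̄ + K·y = [30/11, -337/242, 461/242]
P' = (I − K·H)·P̄ = [17 -547/44 541/44; -547/44 18197/1936 -17675/1936; 541/44 -17675/1936 17781/1936]

x' = [30/11, -337/242, 461/242]
P' = [17 -547/44 541/44; -547/44 18197/1936 -17675/1936; 541/44 -17675/1936 17781/1936]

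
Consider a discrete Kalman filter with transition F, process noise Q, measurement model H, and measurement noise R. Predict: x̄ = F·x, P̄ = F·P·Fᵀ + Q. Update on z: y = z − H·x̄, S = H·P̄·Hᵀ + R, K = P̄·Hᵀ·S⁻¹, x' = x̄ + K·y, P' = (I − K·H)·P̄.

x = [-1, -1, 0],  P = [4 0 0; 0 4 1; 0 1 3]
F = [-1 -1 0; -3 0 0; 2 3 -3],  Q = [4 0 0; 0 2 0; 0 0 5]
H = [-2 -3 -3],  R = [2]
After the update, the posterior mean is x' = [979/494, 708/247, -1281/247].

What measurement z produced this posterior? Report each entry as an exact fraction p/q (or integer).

z = [3]

x̄ = F·x = [2, 3, -5]
P̄ = F·P·Fᵀ + Q = [12 12 -17; 12 38 -24; -17 -24 66]
S = H·P̄·Hᵀ + R = [494]
K = P̄·Hᵀ·S⁻¹ = [-9/494; -33/247; -46/247]
x' − x̄ = [-9/494, -33/247, -46/247] = K·y
y = (KᵀK)⁻¹·Kᵀ·(x' − x̄) = [1]
z = y + H·x̄ = [1] + [2] = [3]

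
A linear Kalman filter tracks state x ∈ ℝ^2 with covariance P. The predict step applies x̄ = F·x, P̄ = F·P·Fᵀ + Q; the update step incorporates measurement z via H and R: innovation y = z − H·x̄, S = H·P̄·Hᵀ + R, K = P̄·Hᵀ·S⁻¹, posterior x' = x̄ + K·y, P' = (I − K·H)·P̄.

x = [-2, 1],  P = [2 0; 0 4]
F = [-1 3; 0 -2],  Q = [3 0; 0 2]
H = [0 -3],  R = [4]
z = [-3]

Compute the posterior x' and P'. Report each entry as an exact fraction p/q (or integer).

x̄ = F·x = [5, -2]
P̄ = F·P·Fᵀ + Q = [41 -24; -24 18]
y = z − H·x̄ = [-9]
S = H·P̄·Hᵀ + R = [166]
K = P̄·Hᵀ·S⁻¹ = [36/83; -27/83]
x' = x̄ + K·y = [91/83, 77/83]
P' = (I − K·H)·P̄ = [811/83 -48/83; -48/83 36/83]

x' = [91/83, 77/83]
P' = [811/83 -48/83; -48/83 36/83]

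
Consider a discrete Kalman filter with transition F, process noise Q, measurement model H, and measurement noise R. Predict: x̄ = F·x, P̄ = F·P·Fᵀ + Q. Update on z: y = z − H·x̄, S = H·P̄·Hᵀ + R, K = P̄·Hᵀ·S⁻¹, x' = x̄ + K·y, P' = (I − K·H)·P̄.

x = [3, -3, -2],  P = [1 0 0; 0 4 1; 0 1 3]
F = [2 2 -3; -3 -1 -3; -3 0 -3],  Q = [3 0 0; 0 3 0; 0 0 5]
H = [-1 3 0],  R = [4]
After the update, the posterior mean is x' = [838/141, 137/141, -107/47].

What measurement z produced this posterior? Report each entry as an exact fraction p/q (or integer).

x̄ = F·x = [6, 0, -3]
P̄ = F·P·Fᵀ + Q = [38 10 15; 10 49 39; 15 39 41]
S = H·P̄·Hᵀ + R = [423]
K = P̄·Hᵀ·S⁻¹ = [-8/423; 137/423; 34/141]
x' − x̄ = [-8/141, 137/141, 34/47] = K·y
y = (KᵀK)⁻¹·Kᵀ·(x' − x̄) = [3]
z = y + H·x̄ = [3] + [-6] = [-3]

z = [-3]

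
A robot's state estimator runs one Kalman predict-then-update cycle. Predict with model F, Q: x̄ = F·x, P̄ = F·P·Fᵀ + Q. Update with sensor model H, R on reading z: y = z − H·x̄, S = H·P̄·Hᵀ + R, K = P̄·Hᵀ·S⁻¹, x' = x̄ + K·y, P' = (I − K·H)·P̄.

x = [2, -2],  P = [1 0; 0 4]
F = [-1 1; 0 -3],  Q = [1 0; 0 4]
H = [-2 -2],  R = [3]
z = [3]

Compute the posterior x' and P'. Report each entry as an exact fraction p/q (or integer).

x' = [-40/13, 22/13]
P' = [402/91 -60/13; -60/13 72/13]

x̄ = F·x = [-4, 6]
P̄ = F·P·Fᵀ + Q = [6 -12; -12 40]
y = z − H·x̄ = [7]
S = H·P̄·Hᵀ + R = [91]
K = P̄·Hᵀ·S⁻¹ = [12/91; -8/13]
x' = x̄ + K·y = [-40/13, 22/13]
P' = (I − K·H)·P̄ = [402/91 -60/13; -60/13 72/13]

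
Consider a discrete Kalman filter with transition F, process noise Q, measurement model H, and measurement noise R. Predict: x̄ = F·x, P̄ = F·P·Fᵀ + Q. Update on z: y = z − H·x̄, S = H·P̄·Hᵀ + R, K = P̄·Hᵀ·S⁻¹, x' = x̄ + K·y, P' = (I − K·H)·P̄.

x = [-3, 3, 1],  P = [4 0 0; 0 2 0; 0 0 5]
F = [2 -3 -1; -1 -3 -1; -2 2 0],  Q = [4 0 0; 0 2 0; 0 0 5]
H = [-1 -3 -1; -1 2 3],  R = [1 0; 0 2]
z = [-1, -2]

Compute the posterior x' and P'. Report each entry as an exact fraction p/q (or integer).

x̄ = F·x = [-16, -7, 12]
P̄ = F·P·Fᵀ + Q = [43 15 -28; 15 29 -4; -28 -4 29]
y = z − H·x̄ = [-26, -40]
S = H·P̄·Hᵀ + R = [344 -103; -103 482]
K = P̄·Hᵀ·S⁻¹ = [-38911/155199 -39548/155199; -14681/51733 190/51733; 5441/51733 12647/51733]
x' = x̄ + K·y = [110422/155199, 11975/51733, -26550/51733]
P' = (I − K·H)·P̄ = [502741/155199 -86435/51733 104695/51733; -86435/51733 55629/51733 -65771/51733; 104695/51733 -65771/51733 87177/51733]

x' = [110422/155199, 11975/51733, -26550/51733]
P' = [502741/155199 -86435/51733 104695/51733; -86435/51733 55629/51733 -65771/51733; 104695/51733 -65771/51733 87177/51733]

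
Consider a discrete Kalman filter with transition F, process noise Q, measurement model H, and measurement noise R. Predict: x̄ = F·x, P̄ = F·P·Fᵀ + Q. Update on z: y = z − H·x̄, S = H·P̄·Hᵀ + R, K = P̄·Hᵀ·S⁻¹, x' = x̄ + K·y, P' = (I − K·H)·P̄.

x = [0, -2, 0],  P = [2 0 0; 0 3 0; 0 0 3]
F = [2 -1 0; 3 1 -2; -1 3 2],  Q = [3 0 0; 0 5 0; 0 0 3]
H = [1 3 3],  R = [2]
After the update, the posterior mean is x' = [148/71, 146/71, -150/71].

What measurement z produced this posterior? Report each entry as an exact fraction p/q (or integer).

z = [2]

x̄ = F·x = [2, -2, -6]
P̄ = F·P·Fᵀ + Q = [14 9 -13; 9 38 -9; -13 -9 44]
S = H·P̄·Hᵀ + R = [568]
K = P̄·Hᵀ·S⁻¹ = [1/284; 12/71; 23/142]
x' − x̄ = [6/71, 288/71, 276/71] = K·y
y = (KᵀK)⁻¹·Kᵀ·(x' − x̄) = [24]
z = y + H·x̄ = [24] + [-22] = [2]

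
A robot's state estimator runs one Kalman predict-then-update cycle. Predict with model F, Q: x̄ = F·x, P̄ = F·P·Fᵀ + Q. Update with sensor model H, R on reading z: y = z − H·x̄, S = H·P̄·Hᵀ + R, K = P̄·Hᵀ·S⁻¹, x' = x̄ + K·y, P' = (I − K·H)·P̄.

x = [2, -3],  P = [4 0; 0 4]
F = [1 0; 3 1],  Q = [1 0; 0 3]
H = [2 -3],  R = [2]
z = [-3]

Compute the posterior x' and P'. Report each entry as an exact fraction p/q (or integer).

x̄ = F·x = [2, 3]
P̄ = F·P·Fᵀ + Q = [5 12; 12 43]
y = z − H·x̄ = [2]
S = H·P̄·Hᵀ + R = [265]
K = P̄·Hᵀ·S⁻¹ = [-26/265; -21/53]
x' = x̄ + K·y = [478/265, 117/53]
P' = (I − K·H)·P̄ = [649/265 90/53; 90/53 74/53]

x' = [478/265, 117/53]
P' = [649/265 90/53; 90/53 74/53]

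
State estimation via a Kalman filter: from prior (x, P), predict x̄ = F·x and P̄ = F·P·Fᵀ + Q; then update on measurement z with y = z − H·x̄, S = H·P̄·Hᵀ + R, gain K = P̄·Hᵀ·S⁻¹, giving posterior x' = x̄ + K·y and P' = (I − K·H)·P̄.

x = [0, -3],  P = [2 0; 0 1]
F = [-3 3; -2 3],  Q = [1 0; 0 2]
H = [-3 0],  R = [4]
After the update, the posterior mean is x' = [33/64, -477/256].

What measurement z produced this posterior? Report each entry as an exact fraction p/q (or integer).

z = [-2]

x̄ = F·x = [-9, -9]
P̄ = F·P·Fᵀ + Q = [28 21; 21 19]
S = H·P̄·Hᵀ + R = [256]
K = P̄·Hᵀ·S⁻¹ = [-21/64; -63/256]
x' − x̄ = [609/64, 1827/256] = K·y
y = (KᵀK)⁻¹·Kᵀ·(x' − x̄) = [-29]
z = y + H·x̄ = [-29] + [27] = [-2]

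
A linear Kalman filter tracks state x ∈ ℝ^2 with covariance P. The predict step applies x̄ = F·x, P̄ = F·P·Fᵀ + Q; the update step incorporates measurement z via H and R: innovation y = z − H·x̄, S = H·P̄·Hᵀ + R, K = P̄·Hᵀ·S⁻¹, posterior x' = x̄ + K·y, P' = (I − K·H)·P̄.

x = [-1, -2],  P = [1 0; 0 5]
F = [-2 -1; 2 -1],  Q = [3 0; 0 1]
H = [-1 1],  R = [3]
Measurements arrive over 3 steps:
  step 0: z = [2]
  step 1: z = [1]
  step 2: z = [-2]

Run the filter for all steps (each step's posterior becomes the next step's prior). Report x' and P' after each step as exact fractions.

step 0: x̄ = F·x = [4, 0]
step 0: P̄ = F·P·Fᵀ + Q = [12 1; 1 10]
step 0: y = z − H·x̄ = [6]
step 0: S = H·P̄·Hᵀ + R = [23]
step 0: K = P̄·Hᵀ·S⁻¹ = [-11/23; 9/23]
step 0: x' = x̄ + K·y = [26/23, 54/23]
step 0: P' = (I − K·H)·P̄ = [155/23 122/23; 122/23 149/23]
step 1: x̄ = F·x = [-106/23, -2/23]
step 1: P̄ = F·P·Fᵀ + Q = [1326/23 -471/23; -471/23 304/23]
step 1: y = z − H·x̄ = [-81/23]
step 1: S = H·P̄·Hᵀ + R = [2641/23]
step 1: K = P̄·Hᵀ·S⁻¹ = [-1797/2641; 775/2641]
step 1: x' = x̄ + K·y = [-5843/2641, -2959/2641]
step 1: P' = (I − K·H)·P̄ = [11859/2641 6468/2641; 6468/2641 8793/2641]
step 2: x̄ = F·x = [14645/2641, -8727/2641]
step 2: P̄ = F·P·Fᵀ + Q = [90024/2641 -38643/2641; -38643/2641 32998/2641]
step 2: y = z − H·x̄ = [18090/2641]
step 2: S = H·P̄·Hᵀ + R = [208231/2641]
step 2: K = P̄·Hᵀ·S⁻¹ = [-128667/208231; 71641/208231]
step 2: x' = x̄ + K·y = [273365/208231, -197367/208231]
step 2: P' = (I − K·H)·P̄ = [829455/208231 443454/208231; 443454/208231 658377/208231]

step 0: x' = [26/23, 54/23], P' = [155/23 122/23; 122/23 149/23]
step 1: x' = [-5843/2641, -2959/2641], P' = [11859/2641 6468/2641; 6468/2641 8793/2641]
step 2: x' = [273365/208231, -197367/208231], P' = [829455/208231 443454/208231; 443454/208231 658377/208231]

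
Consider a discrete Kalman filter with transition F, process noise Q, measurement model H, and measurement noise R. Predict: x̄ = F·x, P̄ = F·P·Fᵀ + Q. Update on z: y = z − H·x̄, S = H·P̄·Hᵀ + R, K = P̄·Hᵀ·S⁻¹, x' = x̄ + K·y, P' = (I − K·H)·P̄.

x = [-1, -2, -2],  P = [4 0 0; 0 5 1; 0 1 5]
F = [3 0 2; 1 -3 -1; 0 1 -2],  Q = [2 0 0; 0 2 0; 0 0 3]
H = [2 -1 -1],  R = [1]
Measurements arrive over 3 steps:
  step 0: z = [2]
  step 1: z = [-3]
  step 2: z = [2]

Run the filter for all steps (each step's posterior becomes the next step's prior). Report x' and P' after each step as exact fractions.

step 0: x̄ = F·x = [-7, 7, 2]
step 0: P̄ = F·P·Fᵀ + Q = [58 -4 -18; -4 62 0; -18 0 24]
step 0: y = z − H·x̄ = [25]
step 0: S = H·P̄·Hᵀ + R = [407]
step 0: K = P̄·Hᵀ·S⁻¹ = [138/407; -70/407; -60/407]
step 0: x' = x̄ + K·y = [601/407, 1099/407, -686/407]
step 0: P' = (I − K·H)·P̄ = [4562/407 8032/407 954/407; 8032/407 20334/407 -4200/407; 954/407 -4200/407 6168/407]
step 1: x̄ = F·x = [431/407, -2010/407, 2471/407]
step 1: P̄ = F·P·Fᵀ + Q = [77992/407 -46692/407 -14700/407; -46692/407 119250/407 -63542/407; -14700/407 -63542/407 63027/407]
step 1: y = z − H·x̄ = [-1622/407]
step 1: S = H·P̄·Hᵀ + R = [613136/407]
step 1: K = P̄·Hᵀ·S⁻¹ = [13586/38321; -37273/153284; -28885/613136]
step 1: x' = x̄ + K·y = [-13563/38321, -304231/76642, 1918809/306568]
step 1: P' = (I − K·H)·P̄ = [87128/38321 580540/38321 -419870/38321; 580540/38321 7814503/38321 -26576419/153284; -419870/38321 -26576419/153284 92898721/613136]
step 2: x̄ = F·x = [1756053/153284, 1623459/306568, -2527271/153284]
step 2: P̄ = F·P·Fᵀ + Q = [76188137/153284 189669459/306568 -129008199/153284; 189669459/306568 540677417/613136 -349051301/306568; -129008199/153284 -349051301/306568 230922261/153284]
step 2: y = z − H·x̄ = [-9842159/306568]
step 2: S = H·P̄·Hᵀ + R = [1834560097/613136]
step 2: K = P̄·Hᵀ·S⁻¹ = [746198974/1834560097; 916103021/1834560097; -1257652034/1834560097]
step 2: x' = x̄ + K·y = [-2939117663/1834560097, -19695788512/1834560097, 10128748674/1834560097]
step 2: P' = (I − K·H)·P̄ = [3708728930/1834560097 20101425872/1834560097 -13430166986/1834560097; 20101425872/1834560097 248983046978/1834560097 -209696298255/1834560097; -13430166986/1834560097 -209696298255/1834560097 184093616317/1834560097]

step 0: x' = [601/407, 1099/407, -686/407], P' = [4562/407 8032/407 954/407; 8032/407 20334/407 -4200/407; 954/407 -4200/407 6168/407]
step 1: x' = [-13563/38321, -304231/76642, 1918809/306568], P' = [87128/38321 580540/38321 -419870/38321; 580540/38321 7814503/38321 -26576419/153284; -419870/38321 -26576419/153284 92898721/613136]
step 2: x' = [-2939117663/1834560097, -19695788512/1834560097, 10128748674/1834560097], P' = [3708728930/1834560097 20101425872/1834560097 -13430166986/1834560097; 20101425872/1834560097 248983046978/1834560097 -209696298255/1834560097; -13430166986/1834560097 -209696298255/1834560097 184093616317/1834560097]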